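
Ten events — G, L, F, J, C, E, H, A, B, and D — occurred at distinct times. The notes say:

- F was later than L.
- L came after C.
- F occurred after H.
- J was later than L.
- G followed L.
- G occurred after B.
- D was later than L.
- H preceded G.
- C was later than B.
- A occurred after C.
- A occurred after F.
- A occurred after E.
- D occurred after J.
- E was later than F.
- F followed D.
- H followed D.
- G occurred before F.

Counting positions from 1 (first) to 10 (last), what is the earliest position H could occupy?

B, C, D, J, and L must all come before H — 5 forced predecessors.
Nothing else is forced ahead of H, so its earliest slot is position 5 + 1 = 6.

6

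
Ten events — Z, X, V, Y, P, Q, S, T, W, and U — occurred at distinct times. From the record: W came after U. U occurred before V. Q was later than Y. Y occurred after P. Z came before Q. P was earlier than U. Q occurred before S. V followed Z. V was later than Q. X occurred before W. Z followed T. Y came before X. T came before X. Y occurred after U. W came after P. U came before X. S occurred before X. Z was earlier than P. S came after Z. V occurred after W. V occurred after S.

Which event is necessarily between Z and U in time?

P

Tracing the constraints gives Z → P → U, so P sits after Z and before U.
No other event is forced both after Z and before U.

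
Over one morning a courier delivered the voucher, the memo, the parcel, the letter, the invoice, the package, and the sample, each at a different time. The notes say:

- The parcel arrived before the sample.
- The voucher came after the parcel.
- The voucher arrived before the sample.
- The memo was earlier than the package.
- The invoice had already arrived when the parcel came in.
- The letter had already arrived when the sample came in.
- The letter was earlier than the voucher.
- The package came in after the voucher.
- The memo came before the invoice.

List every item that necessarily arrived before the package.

the invoice, the letter, the memo, the parcel, the voucher

Directly stated before the package: the memo and the voucher.
The invoice reaches the package via the invoice → the parcel → the voucher → the package.
The letter reaches the package via the letter → the voucher → the package.
The parcel reaches the package via the parcel → the voucher → the package.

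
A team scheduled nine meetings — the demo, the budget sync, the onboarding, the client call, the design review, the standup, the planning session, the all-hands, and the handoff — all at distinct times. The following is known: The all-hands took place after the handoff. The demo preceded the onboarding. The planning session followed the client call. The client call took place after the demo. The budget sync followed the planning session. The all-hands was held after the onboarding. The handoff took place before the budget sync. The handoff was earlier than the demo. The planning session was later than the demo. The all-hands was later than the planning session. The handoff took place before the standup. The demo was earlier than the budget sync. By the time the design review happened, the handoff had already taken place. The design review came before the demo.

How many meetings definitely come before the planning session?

4

Directly stated before the planning session: the client call and the demo.
The design review reaches the planning session via the design review → the demo → the planning session.
The handoff reaches the planning session via the handoff → the demo → the planning session.
That's the client call, the demo, the design review, and the handoff — 4 in all.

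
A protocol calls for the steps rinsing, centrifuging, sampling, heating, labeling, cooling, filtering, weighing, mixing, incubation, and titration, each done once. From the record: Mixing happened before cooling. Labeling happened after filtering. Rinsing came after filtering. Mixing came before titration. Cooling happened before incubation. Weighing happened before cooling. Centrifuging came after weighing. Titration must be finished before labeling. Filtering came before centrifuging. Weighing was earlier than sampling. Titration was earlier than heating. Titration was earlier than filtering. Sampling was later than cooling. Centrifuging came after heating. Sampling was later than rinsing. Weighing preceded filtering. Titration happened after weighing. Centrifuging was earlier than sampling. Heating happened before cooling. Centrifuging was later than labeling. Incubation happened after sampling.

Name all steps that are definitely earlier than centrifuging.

filtering, heating, labeling, mixing, titration, weighing

Directly stated before centrifuging: filtering, heating, labeling, and weighing.
Mixing reaches centrifuging via mixing → titration → labeling → centrifuging.
Titration reaches centrifuging via titration → labeling → centrifuging.
No chain forces rinsing (or any of the others) ahead of centrifuging.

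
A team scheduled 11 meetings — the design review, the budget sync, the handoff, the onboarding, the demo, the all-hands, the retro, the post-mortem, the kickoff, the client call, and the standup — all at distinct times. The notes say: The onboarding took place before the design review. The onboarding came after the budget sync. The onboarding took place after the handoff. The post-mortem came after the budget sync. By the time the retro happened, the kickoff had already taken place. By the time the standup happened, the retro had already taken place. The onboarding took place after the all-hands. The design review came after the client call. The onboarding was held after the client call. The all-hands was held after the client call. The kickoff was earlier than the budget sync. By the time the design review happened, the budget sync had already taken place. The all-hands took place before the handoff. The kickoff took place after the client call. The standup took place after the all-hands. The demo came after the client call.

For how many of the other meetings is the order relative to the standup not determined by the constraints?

Forced before the standup: the all-hands, the client call, the kickoff, and the retro.
That leaves the budget sync, the demo, the design review, the handoff, the onboarding, and the post-mortem with no forced order relative to the standup — 6.

6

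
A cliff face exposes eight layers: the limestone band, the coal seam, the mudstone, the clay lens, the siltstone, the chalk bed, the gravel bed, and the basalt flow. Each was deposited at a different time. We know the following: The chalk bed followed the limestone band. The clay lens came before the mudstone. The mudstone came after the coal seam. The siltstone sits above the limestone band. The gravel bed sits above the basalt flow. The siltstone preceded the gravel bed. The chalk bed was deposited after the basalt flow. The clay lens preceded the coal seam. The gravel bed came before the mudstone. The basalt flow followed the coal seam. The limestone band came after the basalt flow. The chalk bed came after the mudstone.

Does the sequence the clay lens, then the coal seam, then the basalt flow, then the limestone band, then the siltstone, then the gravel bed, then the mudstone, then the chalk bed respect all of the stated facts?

yes

Check each stated constraint against the proposed order — e.g. the coal seam is ahead of the mudstone; the clay lens is ahead of the mudstone. Every pair is in the required order; nothing is violated.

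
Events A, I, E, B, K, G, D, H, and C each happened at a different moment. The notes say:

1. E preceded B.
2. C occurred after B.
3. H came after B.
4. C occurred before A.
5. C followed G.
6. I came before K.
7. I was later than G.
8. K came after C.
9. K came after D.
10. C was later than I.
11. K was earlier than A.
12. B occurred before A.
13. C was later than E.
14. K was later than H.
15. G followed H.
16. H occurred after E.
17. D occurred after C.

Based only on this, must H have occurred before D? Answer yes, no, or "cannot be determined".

Chain the constraints: H → G → C → D. Each link is directly stated, so H comes before D.

yes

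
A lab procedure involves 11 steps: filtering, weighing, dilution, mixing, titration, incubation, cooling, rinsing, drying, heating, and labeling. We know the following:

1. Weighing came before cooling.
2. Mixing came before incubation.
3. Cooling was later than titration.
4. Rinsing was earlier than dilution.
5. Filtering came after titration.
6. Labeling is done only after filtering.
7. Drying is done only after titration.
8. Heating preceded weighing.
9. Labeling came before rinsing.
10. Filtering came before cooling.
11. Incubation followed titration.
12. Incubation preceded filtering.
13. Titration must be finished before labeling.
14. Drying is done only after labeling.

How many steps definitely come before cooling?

Directly stated before cooling: filtering, titration, and weighing.
Heating reaches cooling via heating → weighing → cooling.
Incubation reaches cooling via incubation → filtering → cooling.
Mixing reaches cooling via mixing → incubation → filtering → cooling.
That's filtering, heating, incubation, mixing, titration, and weighing — 6 in all.

6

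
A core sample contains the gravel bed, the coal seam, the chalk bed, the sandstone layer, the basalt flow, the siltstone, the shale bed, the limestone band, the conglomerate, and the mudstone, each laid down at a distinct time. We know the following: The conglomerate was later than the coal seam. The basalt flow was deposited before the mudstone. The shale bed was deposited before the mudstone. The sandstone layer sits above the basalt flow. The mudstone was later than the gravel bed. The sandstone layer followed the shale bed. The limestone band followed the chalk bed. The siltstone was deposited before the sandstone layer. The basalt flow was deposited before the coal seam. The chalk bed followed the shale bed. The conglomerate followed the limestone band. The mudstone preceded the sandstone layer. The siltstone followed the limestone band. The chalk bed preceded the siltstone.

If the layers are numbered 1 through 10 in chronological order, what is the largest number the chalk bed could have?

6

The chalk bed must come before the conglomerate, the limestone band, the sandstone layer, and the siltstone — 4 layers forced after it.
Everything else can be placed before the chalk bed in some valid order, so the chalk bed can sit as late as position 10 − 4 = 6.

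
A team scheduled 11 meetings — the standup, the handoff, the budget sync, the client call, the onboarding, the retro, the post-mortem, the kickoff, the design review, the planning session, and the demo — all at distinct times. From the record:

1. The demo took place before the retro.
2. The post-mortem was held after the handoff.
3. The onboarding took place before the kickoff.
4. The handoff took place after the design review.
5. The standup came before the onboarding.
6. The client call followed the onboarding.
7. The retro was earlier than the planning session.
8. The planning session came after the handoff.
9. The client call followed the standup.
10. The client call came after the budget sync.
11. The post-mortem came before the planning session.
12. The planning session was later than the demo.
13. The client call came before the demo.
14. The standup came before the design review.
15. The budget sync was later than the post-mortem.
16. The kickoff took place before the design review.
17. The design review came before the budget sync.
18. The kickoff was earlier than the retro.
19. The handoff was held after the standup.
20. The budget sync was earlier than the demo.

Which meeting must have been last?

the planning session

Every other meeting has a chain of constraints placing it before the planning session, so the planning session is last.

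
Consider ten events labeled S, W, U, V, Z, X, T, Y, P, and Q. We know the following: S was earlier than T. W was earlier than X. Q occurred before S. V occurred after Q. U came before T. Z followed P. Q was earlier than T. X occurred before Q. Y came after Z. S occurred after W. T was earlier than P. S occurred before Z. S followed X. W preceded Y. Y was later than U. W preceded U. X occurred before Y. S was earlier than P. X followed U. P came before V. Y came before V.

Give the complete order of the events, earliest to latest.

W, U, X, Q, S, T, P, Z, Y, V

The constraints fix every adjacent pair, so only one ordering works:
W → U → X → Q → S → T → P → Z → Y → V.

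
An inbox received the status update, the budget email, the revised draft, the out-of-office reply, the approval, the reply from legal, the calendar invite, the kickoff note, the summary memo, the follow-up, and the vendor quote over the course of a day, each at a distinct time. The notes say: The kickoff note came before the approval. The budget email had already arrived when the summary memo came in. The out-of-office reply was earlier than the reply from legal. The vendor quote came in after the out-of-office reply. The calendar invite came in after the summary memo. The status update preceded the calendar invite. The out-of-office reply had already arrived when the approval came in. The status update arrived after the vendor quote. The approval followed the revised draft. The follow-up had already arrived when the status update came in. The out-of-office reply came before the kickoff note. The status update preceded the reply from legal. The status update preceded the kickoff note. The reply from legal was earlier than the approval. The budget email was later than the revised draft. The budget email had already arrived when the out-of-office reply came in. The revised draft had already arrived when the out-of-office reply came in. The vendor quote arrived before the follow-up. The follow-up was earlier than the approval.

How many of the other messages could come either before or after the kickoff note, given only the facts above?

Forced before the kickoff note: the budget email, the follow-up, the out-of-office reply, the revised draft, the status update, and the vendor quote; forced after the kickoff note: the approval.
That leaves the calendar invite, the reply from legal, and the summary memo with no forced order relative to the kickoff note — 3.

3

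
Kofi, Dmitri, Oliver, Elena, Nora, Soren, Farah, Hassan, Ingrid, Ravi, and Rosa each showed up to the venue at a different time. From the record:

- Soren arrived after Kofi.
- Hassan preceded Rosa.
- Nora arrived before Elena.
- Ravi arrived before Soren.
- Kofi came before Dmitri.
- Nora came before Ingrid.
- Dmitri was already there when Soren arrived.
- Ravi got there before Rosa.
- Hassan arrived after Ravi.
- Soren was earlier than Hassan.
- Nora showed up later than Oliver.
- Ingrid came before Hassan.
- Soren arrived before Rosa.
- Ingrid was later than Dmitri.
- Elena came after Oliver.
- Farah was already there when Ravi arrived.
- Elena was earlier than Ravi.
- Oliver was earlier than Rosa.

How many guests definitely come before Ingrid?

4

Directly stated before Ingrid: Dmitri and Nora.
Kofi reaches Ingrid via Kofi → Dmitri → Ingrid.
Oliver reaches Ingrid via Oliver → Nora → Ingrid.
That's Dmitri, Kofi, Nora, and Oliver — 4 in all.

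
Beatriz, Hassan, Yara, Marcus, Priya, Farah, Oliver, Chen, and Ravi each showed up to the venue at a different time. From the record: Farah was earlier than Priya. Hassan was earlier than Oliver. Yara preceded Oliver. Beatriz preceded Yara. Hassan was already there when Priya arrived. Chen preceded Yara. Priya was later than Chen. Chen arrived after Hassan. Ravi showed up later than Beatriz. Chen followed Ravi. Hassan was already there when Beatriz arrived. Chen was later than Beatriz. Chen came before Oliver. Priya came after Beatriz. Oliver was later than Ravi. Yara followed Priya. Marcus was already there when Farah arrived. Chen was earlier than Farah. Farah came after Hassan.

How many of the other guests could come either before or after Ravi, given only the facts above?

1

Forced before Ravi: Beatriz and Hassan; forced after Ravi: Chen, Farah, Oliver, Priya, and Yara.
That leaves Marcus with no forced order relative to Ravi — 1.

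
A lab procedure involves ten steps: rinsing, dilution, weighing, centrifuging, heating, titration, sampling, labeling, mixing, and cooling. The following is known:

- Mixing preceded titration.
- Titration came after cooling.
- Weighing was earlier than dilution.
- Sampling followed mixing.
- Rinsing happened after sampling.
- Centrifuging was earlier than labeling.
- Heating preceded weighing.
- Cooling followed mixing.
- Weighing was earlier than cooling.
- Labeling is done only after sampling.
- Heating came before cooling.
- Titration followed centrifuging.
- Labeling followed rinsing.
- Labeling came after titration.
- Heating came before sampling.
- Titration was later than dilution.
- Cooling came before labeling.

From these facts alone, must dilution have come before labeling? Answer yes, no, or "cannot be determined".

yes

Chain the constraints: dilution → titration → labeling. Each link is directly stated, so dilution comes before labeling.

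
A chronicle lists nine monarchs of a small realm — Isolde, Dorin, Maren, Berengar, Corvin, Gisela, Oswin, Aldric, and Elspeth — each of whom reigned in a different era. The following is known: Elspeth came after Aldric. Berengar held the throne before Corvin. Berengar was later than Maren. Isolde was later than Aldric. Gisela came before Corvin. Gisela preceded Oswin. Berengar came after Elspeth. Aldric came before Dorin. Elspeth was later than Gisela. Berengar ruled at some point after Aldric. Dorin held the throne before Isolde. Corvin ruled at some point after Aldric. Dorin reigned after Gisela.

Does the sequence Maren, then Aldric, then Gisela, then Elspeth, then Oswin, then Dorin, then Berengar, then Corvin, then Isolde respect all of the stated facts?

Check each stated constraint against the proposed order — e.g. Maren is ahead of Berengar; Aldric is ahead of Isolde. Every pair is in the required order; nothing is violated.

yes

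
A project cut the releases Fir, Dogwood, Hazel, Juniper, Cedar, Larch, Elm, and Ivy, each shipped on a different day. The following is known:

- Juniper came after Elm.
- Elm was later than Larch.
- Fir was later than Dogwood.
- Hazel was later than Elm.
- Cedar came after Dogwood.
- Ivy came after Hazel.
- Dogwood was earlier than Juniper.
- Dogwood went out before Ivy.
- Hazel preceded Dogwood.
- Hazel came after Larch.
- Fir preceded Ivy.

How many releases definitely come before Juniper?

4

Directly stated before Juniper: Dogwood and Elm.
Hazel reaches Juniper via Hazel → Dogwood → Juniper.
Larch reaches Juniper via Larch → Elm → Juniper.
That's Dogwood, Elm, Hazel, and Larch — 4 in all.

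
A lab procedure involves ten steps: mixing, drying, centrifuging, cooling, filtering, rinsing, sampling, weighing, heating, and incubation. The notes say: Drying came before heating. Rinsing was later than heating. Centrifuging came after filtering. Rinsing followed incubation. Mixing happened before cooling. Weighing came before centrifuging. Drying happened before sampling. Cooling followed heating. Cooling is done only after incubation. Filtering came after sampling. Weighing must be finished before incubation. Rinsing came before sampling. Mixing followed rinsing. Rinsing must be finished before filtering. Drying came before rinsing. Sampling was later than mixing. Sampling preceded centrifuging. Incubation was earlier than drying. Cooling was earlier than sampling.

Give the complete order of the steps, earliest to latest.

The constraints fix every adjacent pair, so only one ordering works:
weighing → incubation → drying → heating → rinsing → mixing → cooling → sampling → filtering → centrifuging.

weighing, incubation, drying, heating, rinsing, mixing, cooling, sampling, filtering, centrifuging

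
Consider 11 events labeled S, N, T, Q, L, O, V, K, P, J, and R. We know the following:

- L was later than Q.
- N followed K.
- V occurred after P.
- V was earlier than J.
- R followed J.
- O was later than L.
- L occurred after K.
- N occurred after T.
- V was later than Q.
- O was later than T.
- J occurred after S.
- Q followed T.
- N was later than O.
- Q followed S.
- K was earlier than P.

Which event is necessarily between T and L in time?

Q

Tracing the constraints gives T → Q → L, so Q sits after T and before L.
No other event is forced both after T and before L.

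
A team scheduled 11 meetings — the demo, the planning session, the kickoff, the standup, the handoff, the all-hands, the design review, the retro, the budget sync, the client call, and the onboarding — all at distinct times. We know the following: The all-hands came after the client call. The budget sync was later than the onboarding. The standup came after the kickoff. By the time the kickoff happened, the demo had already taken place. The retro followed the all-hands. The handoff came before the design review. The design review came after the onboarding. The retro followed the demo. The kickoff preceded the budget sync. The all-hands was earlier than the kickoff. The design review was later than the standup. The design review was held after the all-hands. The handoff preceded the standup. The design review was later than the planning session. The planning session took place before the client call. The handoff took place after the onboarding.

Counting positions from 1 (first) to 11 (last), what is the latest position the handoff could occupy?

The handoff must come before the design review and the standup — 2 meetings forced after it.
Everything else can be placed before the handoff in some valid order, so the handoff can sit as late as position 11 − 2 = 9.

9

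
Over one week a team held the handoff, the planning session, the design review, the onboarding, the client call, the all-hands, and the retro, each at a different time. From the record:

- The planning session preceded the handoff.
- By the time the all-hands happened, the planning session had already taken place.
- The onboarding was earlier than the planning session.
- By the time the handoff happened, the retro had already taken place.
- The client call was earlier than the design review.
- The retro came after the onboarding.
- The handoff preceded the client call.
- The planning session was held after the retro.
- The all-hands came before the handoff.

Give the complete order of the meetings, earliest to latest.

The constraints fix every adjacent pair, so only one ordering works:
the onboarding → the retro → the planning session → the all-hands → the handoff → the client call → the design review.

the onboarding, the retro, the planning session, the all-hands, the handoff, the client call, the design review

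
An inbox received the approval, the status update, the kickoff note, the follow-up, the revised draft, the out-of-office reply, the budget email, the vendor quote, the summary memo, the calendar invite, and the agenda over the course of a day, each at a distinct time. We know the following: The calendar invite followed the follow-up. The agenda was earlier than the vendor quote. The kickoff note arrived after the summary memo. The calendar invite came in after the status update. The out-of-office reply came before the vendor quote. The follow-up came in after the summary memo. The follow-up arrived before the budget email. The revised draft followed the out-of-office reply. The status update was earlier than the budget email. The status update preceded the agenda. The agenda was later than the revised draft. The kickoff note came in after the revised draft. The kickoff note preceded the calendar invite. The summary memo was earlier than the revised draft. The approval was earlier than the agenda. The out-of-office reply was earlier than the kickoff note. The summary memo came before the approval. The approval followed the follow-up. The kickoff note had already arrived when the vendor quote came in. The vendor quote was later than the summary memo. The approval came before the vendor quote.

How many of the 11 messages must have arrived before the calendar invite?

6

Directly stated before the calendar invite: the follow-up, the kickoff note, and the status update.
The out-of-office reply reaches the calendar invite via the out-of-office reply → the kickoff note → the calendar invite.
The revised draft reaches the calendar invite via the revised draft → the kickoff note → the calendar invite.
The summary memo reaches the calendar invite via the summary memo → the kickoff note → the calendar invite.
That's the follow-up, the kickoff note, the out-of-office reply, the revised draft, the status update, and the summary memo — 6 in all.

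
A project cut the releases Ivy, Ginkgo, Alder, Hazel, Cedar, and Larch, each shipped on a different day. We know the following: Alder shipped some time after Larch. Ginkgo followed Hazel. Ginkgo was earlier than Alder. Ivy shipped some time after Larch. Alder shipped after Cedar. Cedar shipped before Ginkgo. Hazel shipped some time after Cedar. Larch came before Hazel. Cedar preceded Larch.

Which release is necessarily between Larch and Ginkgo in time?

Hazel

Tracing the constraints gives Larch → Hazel → Ginkgo, so Hazel sits after Larch and before Ginkgo.
No other release is forced both after Larch and before Ginkgo.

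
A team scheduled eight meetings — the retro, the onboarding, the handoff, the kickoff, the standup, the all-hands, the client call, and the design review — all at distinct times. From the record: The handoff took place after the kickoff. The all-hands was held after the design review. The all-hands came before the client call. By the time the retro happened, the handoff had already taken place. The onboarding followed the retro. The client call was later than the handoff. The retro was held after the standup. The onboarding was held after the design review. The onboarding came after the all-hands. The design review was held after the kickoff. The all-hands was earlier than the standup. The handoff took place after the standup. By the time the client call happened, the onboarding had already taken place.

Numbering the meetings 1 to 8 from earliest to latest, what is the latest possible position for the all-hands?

The all-hands must come before the client call, the handoff, the onboarding, the retro, and the standup — 5 meetings forced after it.
Everything else can be placed before the all-hands in some valid order, so the all-hands can sit as late as position 8 − 5 = 3.

3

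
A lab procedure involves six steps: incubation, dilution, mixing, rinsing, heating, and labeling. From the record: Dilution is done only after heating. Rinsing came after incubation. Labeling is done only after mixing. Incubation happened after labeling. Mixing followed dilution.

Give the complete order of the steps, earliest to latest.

heating, dilution, mixing, labeling, incubation, rinsing

The constraints fix every adjacent pair, so only one ordering works:
heating → dilution → mixing → labeling → incubation → rinsing.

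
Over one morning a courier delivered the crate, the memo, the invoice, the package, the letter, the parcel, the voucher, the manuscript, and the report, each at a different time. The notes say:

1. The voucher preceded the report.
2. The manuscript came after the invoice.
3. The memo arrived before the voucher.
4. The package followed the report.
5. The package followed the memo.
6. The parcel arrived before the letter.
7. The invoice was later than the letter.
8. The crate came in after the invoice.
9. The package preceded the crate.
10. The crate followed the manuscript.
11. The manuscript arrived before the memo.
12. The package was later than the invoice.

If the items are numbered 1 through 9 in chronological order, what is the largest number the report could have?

7

The report must come before the crate and the package — 2 items forced after it.
Everything else can be placed before the report in some valid order, so the report can sit as late as position 9 − 2 = 7.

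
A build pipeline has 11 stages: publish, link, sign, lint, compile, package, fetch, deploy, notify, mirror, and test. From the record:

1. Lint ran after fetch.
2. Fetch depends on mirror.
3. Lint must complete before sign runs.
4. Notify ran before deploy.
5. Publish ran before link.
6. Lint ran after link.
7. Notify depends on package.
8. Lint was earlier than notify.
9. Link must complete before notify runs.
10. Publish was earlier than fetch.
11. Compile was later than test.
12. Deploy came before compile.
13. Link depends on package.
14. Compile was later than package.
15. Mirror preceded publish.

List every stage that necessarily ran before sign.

Directly stated before sign: lint.
Fetch reaches sign via fetch → lint → sign.
Link reaches sign via link → lint → sign.
Mirror reaches sign via mirror → fetch → lint → sign.
Likewise package and publish each reach sign by chaining the stated constraints.

fetch, link, lint, mirror, package, publish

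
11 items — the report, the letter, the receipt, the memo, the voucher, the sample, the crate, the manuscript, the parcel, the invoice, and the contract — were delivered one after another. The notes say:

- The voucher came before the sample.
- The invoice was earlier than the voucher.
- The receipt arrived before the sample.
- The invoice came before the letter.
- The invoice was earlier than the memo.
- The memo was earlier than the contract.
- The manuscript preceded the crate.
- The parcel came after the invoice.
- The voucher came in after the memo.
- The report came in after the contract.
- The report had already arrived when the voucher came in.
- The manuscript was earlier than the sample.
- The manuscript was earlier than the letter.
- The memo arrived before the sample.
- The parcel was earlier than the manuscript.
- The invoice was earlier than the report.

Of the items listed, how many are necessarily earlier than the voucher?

Directly stated before the voucher: the invoice, the memo, and the report.
The contract reaches the voucher via the contract → the report → the voucher.
That's the contract, the invoice, the memo, and the report — 4 in all.

4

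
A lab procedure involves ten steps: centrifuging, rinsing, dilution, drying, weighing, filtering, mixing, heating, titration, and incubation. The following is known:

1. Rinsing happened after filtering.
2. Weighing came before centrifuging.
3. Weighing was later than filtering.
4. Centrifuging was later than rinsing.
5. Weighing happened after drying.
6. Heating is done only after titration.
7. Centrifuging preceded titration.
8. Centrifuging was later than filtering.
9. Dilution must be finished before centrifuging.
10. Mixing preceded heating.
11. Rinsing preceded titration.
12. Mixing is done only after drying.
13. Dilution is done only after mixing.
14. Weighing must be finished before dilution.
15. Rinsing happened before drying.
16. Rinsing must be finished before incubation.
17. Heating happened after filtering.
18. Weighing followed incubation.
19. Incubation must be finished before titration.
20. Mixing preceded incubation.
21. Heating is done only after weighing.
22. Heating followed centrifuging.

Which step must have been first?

filtering

Filtering has a chain of constraints placing it before every other step, so filtering must be first.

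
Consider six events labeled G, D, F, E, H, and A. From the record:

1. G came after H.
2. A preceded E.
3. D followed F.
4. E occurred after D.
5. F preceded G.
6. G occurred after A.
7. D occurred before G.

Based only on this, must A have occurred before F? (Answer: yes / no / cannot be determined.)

No chain of stated constraints runs from A to F, and none runs from F to A either.
So the relative order of A and F is not fixed by the given facts.

cannot be determined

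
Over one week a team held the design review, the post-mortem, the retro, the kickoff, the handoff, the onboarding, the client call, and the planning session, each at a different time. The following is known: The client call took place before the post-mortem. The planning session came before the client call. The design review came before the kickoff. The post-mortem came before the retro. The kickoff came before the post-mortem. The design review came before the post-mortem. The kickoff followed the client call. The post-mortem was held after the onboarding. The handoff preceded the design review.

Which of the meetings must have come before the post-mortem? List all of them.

the client call, the design review, the handoff, the kickoff, the onboarding, the planning session

Directly stated before the post-mortem: the client call, the design review, the kickoff, and the onboarding.
The handoff reaches the post-mortem via the handoff → the design review → the post-mortem.
The planning session reaches the post-mortem via the planning session → the client call → the post-mortem.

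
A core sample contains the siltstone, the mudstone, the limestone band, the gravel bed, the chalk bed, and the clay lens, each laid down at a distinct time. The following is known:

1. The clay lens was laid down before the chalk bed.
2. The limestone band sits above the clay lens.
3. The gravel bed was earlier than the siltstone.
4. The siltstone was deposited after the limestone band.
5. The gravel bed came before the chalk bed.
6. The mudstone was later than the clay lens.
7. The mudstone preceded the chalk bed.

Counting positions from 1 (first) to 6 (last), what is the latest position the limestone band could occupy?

5

The limestone band must come before the siltstone — 1 layer forced after it.
Everything else can be placed before the limestone band in some valid order, so the limestone band can sit as late as position 6 − 1 = 5.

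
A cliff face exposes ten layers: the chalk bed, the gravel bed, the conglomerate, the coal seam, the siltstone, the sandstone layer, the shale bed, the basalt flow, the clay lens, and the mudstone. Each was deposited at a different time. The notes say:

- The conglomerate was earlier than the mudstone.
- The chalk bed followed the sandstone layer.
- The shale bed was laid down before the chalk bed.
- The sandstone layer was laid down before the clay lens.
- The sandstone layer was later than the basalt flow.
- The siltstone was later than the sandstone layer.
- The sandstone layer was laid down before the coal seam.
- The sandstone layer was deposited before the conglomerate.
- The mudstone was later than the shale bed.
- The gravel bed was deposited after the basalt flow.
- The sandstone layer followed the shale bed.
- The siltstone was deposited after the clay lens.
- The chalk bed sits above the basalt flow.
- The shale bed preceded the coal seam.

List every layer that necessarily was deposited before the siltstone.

Directly stated before the siltstone: the clay lens and the sandstone layer.
The basalt flow reaches the siltstone via the basalt flow → the sandstone layer → the siltstone.
The shale bed reaches the siltstone via the shale bed → the sandstone layer → the siltstone.

the basalt flow, the clay lens, the sandstone layer, the shale bed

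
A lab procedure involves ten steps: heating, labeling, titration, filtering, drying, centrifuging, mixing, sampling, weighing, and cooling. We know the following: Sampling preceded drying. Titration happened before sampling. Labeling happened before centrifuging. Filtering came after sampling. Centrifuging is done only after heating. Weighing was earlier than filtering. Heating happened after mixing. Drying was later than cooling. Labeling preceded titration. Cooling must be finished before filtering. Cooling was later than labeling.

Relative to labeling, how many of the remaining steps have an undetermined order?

Forced after labeling: centrifuging, cooling, drying, filtering, sampling, and titration.
That leaves heating, mixing, and weighing with no forced order relative to labeling — 3.

3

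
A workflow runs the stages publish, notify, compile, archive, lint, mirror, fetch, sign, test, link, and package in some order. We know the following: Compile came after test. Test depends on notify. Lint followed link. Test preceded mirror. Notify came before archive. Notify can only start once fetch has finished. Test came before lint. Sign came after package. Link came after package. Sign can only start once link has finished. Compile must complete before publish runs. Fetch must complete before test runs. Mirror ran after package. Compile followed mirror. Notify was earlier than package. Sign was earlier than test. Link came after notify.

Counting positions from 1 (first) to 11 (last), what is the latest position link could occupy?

5

Link must come before compile, lint, mirror, publish, sign, and test — 6 stages forced after it.
Everything else can be placed before link in some valid order, so link can sit as late as position 11 − 6 = 5.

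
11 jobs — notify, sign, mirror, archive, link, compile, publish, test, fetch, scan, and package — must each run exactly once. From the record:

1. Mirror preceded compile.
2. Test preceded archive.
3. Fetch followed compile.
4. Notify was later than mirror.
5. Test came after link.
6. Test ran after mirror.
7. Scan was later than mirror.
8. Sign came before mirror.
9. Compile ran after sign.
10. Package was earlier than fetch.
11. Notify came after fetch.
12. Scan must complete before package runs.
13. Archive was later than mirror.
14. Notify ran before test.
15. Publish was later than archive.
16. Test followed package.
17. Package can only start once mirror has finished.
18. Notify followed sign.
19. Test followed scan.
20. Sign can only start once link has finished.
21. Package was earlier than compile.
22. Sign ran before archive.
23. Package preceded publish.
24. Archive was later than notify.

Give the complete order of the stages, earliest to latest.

The constraints fix every adjacent pair, so only one ordering works:
link → sign → mirror → scan → package → compile → fetch → notify → test → archive → publish.

link, sign, mirror, scan, package, compile, fetch, notify, test, archive, publish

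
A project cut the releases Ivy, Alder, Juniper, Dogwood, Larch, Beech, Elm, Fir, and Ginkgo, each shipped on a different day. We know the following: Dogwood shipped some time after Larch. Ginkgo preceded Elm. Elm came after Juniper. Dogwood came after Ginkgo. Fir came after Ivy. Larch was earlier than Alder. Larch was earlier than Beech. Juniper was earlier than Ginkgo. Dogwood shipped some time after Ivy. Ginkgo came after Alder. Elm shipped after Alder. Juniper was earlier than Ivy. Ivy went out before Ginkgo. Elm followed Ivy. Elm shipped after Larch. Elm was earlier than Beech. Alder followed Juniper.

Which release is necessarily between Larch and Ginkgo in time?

Alder

Tracing the constraints gives Larch → Alder → Ginkgo, so Alder sits after Larch and before Ginkgo.
No other release is forced both after Larch and before Ginkgo.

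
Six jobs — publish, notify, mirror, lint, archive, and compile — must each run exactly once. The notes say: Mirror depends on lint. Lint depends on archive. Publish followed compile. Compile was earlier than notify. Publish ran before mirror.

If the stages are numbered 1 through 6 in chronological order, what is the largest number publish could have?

5

Publish must come before mirror — 1 stage forced after it.
Everything else can be placed before publish in some valid order, so publish can sit as late as position 6 − 1 = 5.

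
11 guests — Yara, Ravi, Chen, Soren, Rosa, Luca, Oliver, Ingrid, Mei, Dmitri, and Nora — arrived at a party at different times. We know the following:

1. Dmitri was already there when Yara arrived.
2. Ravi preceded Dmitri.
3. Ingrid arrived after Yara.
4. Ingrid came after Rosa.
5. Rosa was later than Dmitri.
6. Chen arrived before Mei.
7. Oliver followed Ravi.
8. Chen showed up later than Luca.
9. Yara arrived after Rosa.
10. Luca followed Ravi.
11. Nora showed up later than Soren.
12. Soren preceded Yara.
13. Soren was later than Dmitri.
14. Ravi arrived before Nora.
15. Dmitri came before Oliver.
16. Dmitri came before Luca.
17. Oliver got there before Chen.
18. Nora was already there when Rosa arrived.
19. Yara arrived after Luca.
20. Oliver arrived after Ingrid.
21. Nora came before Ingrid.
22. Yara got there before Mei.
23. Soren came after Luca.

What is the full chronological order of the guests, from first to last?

The constraints fix every adjacent pair, so only one ordering works:
Ravi → Dmitri → Luca → Soren → Nora → Rosa → Yara → Ingrid → Oliver → Chen → Mei.

Ravi, Dmitri, Luca, Soren, Nora, Rosa, Yara, Ingrid, Oliver, Chen, Mei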